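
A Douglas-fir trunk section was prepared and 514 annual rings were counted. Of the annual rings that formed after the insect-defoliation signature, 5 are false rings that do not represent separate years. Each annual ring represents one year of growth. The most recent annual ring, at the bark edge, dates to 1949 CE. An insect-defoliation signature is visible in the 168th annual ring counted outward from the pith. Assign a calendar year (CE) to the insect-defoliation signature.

Between annual ring 168 and the bark edge there are 514 − 168 = 346 annual rings.
Removing the 5 false annual rings leaves 346 − 5 = 341 true annual rings beyond the insect-defoliation signature.
Counting back 341 years from 1949 CE places the insect-defoliation signature in 1949 − 341 = 1608 CE.

1608 CE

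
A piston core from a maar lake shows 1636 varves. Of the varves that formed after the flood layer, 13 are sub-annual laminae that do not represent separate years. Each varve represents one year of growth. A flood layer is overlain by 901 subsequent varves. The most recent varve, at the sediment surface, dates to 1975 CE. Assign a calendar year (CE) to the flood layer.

1087 CE

There are 901 varves younger than the flood layer.
Excluding 13 false varves: 901 − 13 = 888.
The varve at the sediment surface is 1975 CE, so the flood layer dates to 1975 − 888 = 1087 CE.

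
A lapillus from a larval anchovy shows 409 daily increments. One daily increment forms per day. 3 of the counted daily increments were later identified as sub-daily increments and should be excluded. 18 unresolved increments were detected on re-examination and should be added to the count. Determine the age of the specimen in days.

424 days

True daily increment count = 409 − 3 + 18 = 424.
One daily increment per day makes the duration 424 days.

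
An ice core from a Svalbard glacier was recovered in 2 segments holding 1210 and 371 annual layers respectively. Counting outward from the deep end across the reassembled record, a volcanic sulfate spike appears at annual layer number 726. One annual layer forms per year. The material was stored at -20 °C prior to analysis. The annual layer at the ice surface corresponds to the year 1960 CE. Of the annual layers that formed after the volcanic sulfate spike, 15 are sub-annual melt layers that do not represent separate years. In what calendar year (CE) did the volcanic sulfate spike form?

Total annual layers = 1210 + 371 = 1581.
The volcanic sulfate spike sits at annual layer 726 from the deep end, so 1581 − 726 = 855 annual layers formed after it.
Excluding 15 false annual layers: 855 − 15 = 840.
The annual layer at the ice surface is 1960 CE, so the volcanic sulfate spike dates to 1960 − 840 = 1120 CE.

1120 CE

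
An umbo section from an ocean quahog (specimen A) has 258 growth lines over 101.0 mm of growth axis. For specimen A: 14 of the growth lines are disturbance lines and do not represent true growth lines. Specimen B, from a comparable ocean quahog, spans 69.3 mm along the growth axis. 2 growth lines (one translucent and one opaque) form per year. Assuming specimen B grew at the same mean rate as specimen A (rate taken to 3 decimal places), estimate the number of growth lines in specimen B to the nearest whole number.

167 growth lines

Specimen A: true growth line count = 258 − 14 = 244.
Specimen A: with 2 growth lines per year, 244 / 2 = 122 years.
A: 101.0 mm over 122 years gives 101.0 / 122 ≈ 0.828 mm/yr.
For B, 69.3 / 0.828 = 83.70 years; at 2 growth lines per year that is 83.70 × 2 ≈ 167 growth lines.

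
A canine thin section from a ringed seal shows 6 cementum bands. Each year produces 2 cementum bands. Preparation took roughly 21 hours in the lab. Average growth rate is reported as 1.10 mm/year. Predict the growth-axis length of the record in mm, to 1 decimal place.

3.3 mm

Dividing by 2 cementum bands per year: 6 / 2 = 3 years.
Length ≈ 1.10 × 3 = 3.3 mm.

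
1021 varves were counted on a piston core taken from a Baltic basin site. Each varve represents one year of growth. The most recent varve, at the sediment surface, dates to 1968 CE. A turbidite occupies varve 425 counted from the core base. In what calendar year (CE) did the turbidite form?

1372 CE

1021 − 425 = 596 varves lie beyond the turbidite toward the sediment surface.
1968 − 596 = 1372 CE.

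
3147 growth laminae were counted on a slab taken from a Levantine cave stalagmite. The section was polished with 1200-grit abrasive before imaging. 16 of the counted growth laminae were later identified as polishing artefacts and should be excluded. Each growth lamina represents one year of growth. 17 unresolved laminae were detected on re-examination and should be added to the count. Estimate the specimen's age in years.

Adjusted count: 3147 − 16 + 17 = 3148 growth laminae.
With a one-to-one growth lamina periodicity this is 3148 years.

3148 years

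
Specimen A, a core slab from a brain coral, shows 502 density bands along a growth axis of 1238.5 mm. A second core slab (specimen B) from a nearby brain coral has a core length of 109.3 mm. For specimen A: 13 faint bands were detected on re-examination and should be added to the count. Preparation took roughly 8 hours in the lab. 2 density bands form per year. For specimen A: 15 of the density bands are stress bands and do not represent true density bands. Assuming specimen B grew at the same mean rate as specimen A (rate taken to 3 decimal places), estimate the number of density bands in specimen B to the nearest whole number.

Specimen A: correcting the raw count gives 502 − 15 + 13 = 500 true density bands.
Specimen A: dividing by 2 density bands per year: 500 / 2 = 250 years.
A: 1238.5 mm over 250 years gives 1238.5 / 250 ≈ 4.954 mm/yr.
For B, 109.3 / 4.954 = 22.06 years; at 2 density bands per year that is 22.06 × 2 ≈ 44 density bands.

44 density bands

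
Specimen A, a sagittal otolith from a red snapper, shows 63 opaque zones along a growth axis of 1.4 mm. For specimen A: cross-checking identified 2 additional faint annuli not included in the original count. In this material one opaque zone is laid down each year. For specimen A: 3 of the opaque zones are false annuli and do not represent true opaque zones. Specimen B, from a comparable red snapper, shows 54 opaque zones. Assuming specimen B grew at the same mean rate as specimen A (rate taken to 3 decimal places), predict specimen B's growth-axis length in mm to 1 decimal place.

1.2 mm

Specimen A: true opaque zone count = 63 − 3 + 2 = 62.
A: Extension rate ≈ 1.4 / 62 = 0.023 mm per year.
Length of B = 0.023 × 54 = 1.2 mm.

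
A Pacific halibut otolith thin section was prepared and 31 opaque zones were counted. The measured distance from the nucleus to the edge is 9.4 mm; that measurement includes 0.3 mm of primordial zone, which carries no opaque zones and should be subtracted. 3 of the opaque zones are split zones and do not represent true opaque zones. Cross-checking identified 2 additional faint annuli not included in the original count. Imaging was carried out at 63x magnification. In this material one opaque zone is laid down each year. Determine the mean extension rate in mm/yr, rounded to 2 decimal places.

0.30 mm/yr

True opaque zone count = 31 − 3 + 2 = 30.
Net length = 9.4 − 0.3 = 9.1 mm.
Mean rate = 9.1 mm / 30 years ≈ 0.30 mm/yr.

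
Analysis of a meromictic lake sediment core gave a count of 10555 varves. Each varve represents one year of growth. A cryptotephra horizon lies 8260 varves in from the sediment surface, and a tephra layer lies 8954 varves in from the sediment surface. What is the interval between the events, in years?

694 yr

8954 − 8260 = 694 varves lie between the two events.
At one varve per year, 694 years elapsed between them.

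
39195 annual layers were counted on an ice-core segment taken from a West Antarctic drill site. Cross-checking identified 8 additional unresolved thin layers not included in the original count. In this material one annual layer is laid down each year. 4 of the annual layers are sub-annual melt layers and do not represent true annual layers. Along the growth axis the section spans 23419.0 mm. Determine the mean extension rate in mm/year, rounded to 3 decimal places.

0.597 mm/year

Correcting the raw count gives 39195 − 4 + 8 = 39199 true annual layers.
Mean rate = 23419.0 mm / 39199 years ≈ 0.597 mm/year.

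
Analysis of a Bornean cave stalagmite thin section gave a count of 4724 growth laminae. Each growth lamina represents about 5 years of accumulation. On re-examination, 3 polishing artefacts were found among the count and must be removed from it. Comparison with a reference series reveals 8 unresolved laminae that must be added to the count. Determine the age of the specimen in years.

23645 years

True growth lamina count = 4724 − 3 + 8 = 4729.
Multiplying by 5 years per growth lamina: 4729 × 5 = 23645 years.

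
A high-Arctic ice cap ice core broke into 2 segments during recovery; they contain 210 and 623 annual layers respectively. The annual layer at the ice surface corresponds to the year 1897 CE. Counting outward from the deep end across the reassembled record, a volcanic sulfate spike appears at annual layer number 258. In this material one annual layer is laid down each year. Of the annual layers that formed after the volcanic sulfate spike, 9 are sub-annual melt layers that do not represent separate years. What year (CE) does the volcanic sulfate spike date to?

Total annual layers = 210 + 623 = 833.
Between annual layer 258 and the ice surface there are 833 − 258 = 575 annual layers.
Removing the 9 false annual layers leaves 575 − 9 = 566 true annual layers beyond the volcanic sulfate spike.
The annual layer at the ice surface is 1897 CE, so the volcanic sulfate spike dates to 1897 − 566 = 1331 CE.

1331 CE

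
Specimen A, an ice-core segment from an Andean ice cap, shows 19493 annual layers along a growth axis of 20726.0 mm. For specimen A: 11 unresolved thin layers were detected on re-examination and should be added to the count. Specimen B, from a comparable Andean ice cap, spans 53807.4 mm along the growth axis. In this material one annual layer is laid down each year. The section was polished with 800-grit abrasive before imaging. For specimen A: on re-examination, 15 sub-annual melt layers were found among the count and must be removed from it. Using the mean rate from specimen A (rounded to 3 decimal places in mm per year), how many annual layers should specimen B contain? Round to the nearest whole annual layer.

50618 annual layers

Specimen A: correcting the raw count gives 19493 − 15 + 11 = 19489 true annual layers.
A: Mean rate = 20726.0 mm / 19489 years ≈ 1.063 mm per year.
Specimen B: 53807.4 mm / 1.063 mm per year = 50618.44 years ≈ 50618 annual layers.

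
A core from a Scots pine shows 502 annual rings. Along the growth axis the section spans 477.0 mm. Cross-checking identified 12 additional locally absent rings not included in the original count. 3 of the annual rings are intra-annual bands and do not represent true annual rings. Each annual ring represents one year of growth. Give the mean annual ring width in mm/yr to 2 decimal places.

After corrections the count is 502 − 3 + 12 = 511 annual rings.
Extension rate ≈ 477.0 / 511 = 0.93 mm/yr.

0.93 mm/yr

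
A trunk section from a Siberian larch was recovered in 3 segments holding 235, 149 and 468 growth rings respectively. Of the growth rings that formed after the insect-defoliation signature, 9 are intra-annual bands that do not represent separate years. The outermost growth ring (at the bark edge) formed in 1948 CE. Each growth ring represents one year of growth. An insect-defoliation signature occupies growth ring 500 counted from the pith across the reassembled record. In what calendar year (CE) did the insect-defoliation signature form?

Total growth rings = 235 + 149 + 468 = 852.
852 − 500 = 352 growth rings lie beyond the insect-defoliation signature toward the bark edge.
Removing the 9 false growth rings leaves 352 − 9 = 343 true growth rings beyond the insect-defoliation signature.
Counting back 343 years from 1948 CE places the insect-defoliation signature in 1948 − 343 = 1605 CE.

1605 CE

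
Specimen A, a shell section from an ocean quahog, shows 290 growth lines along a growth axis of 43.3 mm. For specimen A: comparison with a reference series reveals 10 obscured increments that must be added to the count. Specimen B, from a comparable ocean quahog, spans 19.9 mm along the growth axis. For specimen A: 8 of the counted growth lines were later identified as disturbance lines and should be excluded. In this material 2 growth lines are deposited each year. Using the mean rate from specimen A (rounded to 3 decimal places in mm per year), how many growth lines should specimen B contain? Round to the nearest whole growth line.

Specimen A: true growth line count = 290 − 8 + 10 = 292.
Specimen A: 292 growth lines at 2 per year is 292 / 2 = 146 years.
A: Extension rate ≈ 43.3 / 146 = 0.297 mm/yr.
B spans 19.9 / 0.297 = 67.00 years; at 2 growth lines per year that is 67.00 × 2 ≈ 134 growth lines.

134 growth lines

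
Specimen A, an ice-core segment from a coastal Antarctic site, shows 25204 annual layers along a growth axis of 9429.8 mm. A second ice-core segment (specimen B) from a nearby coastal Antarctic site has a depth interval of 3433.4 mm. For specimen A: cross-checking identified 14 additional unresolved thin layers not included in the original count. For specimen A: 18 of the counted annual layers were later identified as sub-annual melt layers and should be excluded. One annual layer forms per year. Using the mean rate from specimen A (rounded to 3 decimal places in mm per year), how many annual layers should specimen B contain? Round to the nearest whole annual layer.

9180 annual layers

Specimen A: true annual layer count = 25204 − 18 + 14 = 25200.
A: Mean rate = 9429.8 mm / 25200 years ≈ 0.374 mm/yr.
B spans 3433.4 / 0.374 = 9180.21 years ≈ 9180 annual layers.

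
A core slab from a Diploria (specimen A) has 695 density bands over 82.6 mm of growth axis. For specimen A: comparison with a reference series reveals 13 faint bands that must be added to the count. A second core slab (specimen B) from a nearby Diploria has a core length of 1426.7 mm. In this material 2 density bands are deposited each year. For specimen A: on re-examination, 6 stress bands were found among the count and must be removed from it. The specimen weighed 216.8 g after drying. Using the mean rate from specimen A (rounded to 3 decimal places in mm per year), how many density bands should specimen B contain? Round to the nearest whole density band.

Specimen A: true density band count = 695 − 6 + 13 = 702.
Specimen A: with 2 density bands per year, 702 / 2 = 351 years.
A: Extension rate ≈ 82.6 / 351 = 0.235 mm per year.
B spans 1426.7 / 0.235 = 6071.06 years; at 2 density bands per year that is 6071.06 × 2 ≈ 12142 density bands.

12142 density bands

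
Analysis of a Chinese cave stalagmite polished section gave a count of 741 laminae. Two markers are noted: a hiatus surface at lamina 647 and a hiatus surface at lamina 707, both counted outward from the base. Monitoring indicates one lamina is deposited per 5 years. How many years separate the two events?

300 years

Separation: 707 − 647 = 60 laminae.
60 laminae at 5 years each span 60 × 5 = 300 years.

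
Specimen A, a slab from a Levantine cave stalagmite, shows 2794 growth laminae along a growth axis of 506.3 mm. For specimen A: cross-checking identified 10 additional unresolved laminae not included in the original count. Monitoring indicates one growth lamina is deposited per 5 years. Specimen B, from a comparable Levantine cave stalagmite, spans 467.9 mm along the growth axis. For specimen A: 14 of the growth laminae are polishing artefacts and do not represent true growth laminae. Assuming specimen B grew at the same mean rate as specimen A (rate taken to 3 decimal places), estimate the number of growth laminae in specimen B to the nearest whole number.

2599 growth laminae

Specimen A: correcting the raw count gives 2794 − 14 + 10 = 2790 true growth laminae.
Specimen A: at 5 years per growth lamina, 2790 × 5 = 13950 years.
A: Mean rate = 506.3 mm / 13950 years ≈ 0.036 mm per year.
For B, 467.9 / 0.036 = 12997.22 years; at 5 years per growth lamina that is 12997.22 / 5 ≈ 2599 growth laminae.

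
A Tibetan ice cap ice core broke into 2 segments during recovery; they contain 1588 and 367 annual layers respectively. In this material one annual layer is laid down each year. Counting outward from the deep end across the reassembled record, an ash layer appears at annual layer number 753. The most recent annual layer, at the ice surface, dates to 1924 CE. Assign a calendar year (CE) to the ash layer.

722 CE

Total annual layers = 1588 + 367 = 1955.
Between annual layer 753 and the ice surface there are 1955 − 753 = 1202 annual layers.
1924 − 1202 = 722 CE.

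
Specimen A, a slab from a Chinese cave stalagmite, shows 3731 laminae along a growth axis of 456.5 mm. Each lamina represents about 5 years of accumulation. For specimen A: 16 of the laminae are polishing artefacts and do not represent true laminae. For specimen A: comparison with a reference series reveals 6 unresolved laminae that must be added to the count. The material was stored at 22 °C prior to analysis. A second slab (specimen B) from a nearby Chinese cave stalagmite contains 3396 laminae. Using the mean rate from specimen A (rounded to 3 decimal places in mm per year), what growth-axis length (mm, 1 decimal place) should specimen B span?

424.5 mm

Specimen A: correcting the raw count gives 3731 − 16 + 6 = 3721 true laminae.
Specimen A: 3721 laminae at 5 years each span 3721 × 5 = 18605 years.
A: 456.5 mm over 18605 years gives 456.5 / 18605 ≈ 0.025 mm per year.
Specimen B: at 5 years per lamina, 3396 × 5 = 16980 years. B's length ≈ 0.025 × 16980 = 424.5 mm.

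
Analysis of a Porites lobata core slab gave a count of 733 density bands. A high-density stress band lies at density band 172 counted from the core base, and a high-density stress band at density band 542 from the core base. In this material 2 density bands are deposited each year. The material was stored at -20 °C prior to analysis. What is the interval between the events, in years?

Separation: 542 − 172 = 370 density bands.
370 density bands at 2 per year is 370 / 2 = 185 years.

185 years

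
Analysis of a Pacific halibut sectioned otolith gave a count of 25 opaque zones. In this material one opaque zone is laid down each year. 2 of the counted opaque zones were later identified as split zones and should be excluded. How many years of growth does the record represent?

23 yr

True opaque zone count = 25 − 2 = 23.
At one opaque zone per year, that is 23 years.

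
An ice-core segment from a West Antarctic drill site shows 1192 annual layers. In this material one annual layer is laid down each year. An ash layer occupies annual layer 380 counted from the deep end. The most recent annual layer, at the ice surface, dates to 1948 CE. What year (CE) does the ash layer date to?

Between annual layer 380 and the ice surface there are 1192 − 380 = 812 annual layers.
The annual layer at the ice surface is 1948 CE, so the ash layer dates to 1948 − 812 = 1136 CE.

1136 CE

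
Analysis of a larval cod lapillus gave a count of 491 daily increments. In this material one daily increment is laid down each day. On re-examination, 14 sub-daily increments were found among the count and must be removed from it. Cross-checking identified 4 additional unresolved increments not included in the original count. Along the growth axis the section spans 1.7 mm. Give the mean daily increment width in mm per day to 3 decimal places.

Correcting the raw count gives 491 − 14 + 4 = 481 true daily increments.
Mean rate = 1.7 mm / 481 days ≈ 0.004 mm per day.

0.004 mm per day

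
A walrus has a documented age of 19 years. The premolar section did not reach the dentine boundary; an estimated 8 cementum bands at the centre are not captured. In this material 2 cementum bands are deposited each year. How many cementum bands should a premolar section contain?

30 cementum bands

Expected cementum bands: 19 × 2 = 38.
Subtracting the 8 cementum bands not captured gives 38 − 8 = 30 cementum bands in the record.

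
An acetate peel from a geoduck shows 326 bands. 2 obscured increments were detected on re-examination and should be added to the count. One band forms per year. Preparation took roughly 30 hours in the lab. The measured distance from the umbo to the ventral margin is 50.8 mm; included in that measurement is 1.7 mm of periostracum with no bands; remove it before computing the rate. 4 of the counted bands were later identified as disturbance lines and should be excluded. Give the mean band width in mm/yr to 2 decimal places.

True band count = 326 − 4 + 2 = 324.
The growth record spans 50.8 − 1.7 = 49.1 mm.
Mean rate = 49.1 mm / 324 years ≈ 0.15 mm/yr.

0.15 mm/yr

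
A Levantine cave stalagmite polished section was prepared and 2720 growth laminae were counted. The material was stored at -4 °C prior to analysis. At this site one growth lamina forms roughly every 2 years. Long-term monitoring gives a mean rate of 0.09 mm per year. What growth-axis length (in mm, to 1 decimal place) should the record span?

2720 growth laminae at 2 years each span 2720 × 2 = 5440 years.
Length ≈ 0.09 × 5440 = 489.6 mm.

489.6 mm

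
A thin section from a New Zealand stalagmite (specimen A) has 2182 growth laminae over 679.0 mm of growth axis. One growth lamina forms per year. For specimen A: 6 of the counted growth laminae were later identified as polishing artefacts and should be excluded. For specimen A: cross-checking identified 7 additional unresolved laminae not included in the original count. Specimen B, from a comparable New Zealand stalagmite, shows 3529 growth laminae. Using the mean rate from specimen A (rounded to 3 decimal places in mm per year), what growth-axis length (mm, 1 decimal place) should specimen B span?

Specimen A: after corrections the count is 2182 − 6 + 7 = 2183 growth laminae.
A: Extension rate ≈ 679.0 / 2183 = 0.311 mm/year.
Length of B = 0.311 × 3529 = 1097.5 mm.

1097.5 mm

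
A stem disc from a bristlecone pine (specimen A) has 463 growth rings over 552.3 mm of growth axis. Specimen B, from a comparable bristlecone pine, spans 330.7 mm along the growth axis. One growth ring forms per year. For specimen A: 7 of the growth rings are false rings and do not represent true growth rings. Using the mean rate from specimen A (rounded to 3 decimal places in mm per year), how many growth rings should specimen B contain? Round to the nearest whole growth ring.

273 growth rings

Specimen A: after corrections the count is 463 − 7 = 456 growth rings.
A: Mean rate = 552.3 mm / 456 years ≈ 1.211 mm per year.
Specimen B: 330.7 mm / 1.211 mm per year = 273.08 years ≈ 273 growth rings.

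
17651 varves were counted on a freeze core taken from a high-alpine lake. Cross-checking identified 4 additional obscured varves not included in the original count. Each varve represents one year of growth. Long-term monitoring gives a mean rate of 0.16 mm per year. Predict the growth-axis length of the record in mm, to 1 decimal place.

Adjusted count: 17651 + 4 = 17655 varves.
Length ≈ 0.16 × 17655 = 2824.8 mm.

2824.8 mm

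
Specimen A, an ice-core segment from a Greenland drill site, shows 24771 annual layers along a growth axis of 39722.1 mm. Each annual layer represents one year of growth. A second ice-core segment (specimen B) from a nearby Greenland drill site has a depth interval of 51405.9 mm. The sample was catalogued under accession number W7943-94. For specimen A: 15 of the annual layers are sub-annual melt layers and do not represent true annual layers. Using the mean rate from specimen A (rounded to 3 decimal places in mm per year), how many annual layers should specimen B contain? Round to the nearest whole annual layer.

32029 annual layers

Specimen A: adjusted count: 24771 − 15 = 24756 annual layers.
A: Mean rate = 39722.1 mm / 24756 years ≈ 1.605 mm per year.
For B, 51405.9 / 1.605 = 32028.60 years ≈ 32029 annual layers.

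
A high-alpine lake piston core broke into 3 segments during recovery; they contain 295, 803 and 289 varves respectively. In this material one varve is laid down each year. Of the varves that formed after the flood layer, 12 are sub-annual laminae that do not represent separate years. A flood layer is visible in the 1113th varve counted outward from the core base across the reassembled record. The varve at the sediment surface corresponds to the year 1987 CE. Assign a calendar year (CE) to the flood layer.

1725 CE

Total varves = 295 + 803 + 289 = 1387.
Between varve 1113 and the sediment surface there are 1387 − 1113 = 274 varves.
Excluding 12 false varves: 274 − 12 = 262.
The varve at the sediment surface is 1987 CE, so the flood layer dates to 1987 − 262 = 1725 CE.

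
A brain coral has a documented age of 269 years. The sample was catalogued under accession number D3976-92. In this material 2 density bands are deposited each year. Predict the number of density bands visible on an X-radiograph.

269 years at 2 density bands per year gives 269 × 2 = 538 density bands.
So 538 density bands should be present.

538 density bands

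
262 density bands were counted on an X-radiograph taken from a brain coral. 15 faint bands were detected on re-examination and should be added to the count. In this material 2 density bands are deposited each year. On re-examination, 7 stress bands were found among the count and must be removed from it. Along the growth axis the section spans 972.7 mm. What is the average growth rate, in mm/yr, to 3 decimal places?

7.205 mm/yr

Correcting the raw count gives 262 − 7 + 15 = 270 true density bands.
With 2 density bands per year, 270 / 2 = 135 years.
972.7 mm over 135 years gives 972.7 / 135 ≈ 7.205 mm/yr.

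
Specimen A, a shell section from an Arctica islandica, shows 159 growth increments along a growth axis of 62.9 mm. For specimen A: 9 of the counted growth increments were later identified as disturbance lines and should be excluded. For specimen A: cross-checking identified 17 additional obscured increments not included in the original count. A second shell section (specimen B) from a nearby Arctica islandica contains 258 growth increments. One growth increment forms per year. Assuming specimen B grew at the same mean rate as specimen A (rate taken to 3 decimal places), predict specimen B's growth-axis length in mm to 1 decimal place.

97.3 mm

Specimen A: adjusted count: 159 − 9 + 17 = 167 growth increments.
A: Extension rate ≈ 62.9 / 167 = 0.377 mm/year.
For B, 0.377 mm/year × 258 years = 97.3 mm.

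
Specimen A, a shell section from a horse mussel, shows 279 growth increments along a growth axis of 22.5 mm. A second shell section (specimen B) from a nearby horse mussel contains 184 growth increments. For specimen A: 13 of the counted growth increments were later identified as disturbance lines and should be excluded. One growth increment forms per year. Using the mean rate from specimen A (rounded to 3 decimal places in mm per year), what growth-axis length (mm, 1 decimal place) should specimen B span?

Specimen A: adjusted count: 279 − 13 = 266 growth increments.
A: Extension rate ≈ 22.5 / 266 = 0.085 mm/year.
Length of B = 0.085 × 184 = 15.6 mm.

15.6 mm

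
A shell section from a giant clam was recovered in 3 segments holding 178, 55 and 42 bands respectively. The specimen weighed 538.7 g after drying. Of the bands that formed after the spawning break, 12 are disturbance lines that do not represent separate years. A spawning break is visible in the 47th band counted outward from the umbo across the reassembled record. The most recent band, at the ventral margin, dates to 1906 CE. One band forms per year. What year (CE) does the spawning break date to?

Total bands = 178 + 55 + 42 = 275.
Between band 47 and the ventral margin there are 275 − 47 = 228 bands.
Removing the 12 false bands leaves 228 − 12 = 216 true bands beyond the spawning break.
The band at the ventral margin is 1906 CE, so the spawning break dates to 1906 − 216 = 1690 CE.

1690 CE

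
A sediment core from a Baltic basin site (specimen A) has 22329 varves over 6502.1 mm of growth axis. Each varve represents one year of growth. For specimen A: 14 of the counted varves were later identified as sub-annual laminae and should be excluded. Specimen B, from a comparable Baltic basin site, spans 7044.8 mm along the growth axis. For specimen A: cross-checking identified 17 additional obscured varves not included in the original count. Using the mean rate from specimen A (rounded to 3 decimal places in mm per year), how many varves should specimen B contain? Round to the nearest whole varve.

24209 varves

Specimen A: correcting the raw count gives 22329 − 14 + 17 = 22332 true varves.
A: 6502.1 mm over 22332 years gives 6502.1 / 22332 ≈ 0.291 mm/year.
Specimen B: 7044.8 mm / 0.291 mm per year = 24208.93 years ≈ 24209 varves.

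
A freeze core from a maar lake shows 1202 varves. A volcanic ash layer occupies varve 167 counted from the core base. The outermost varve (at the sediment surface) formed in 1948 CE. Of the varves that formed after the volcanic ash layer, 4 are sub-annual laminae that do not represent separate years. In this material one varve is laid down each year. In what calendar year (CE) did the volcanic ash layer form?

The volcanic ash layer sits at varve 167 from the core base, so 1202 − 167 = 1035 varves formed after it.
Removing the 4 false varves leaves 1035 − 4 = 1031 true varves beyond the volcanic ash layer.
The varve at the sediment surface is 1948 CE, so the volcanic ash layer dates to 1948 − 1031 = 917 CE.

917 CE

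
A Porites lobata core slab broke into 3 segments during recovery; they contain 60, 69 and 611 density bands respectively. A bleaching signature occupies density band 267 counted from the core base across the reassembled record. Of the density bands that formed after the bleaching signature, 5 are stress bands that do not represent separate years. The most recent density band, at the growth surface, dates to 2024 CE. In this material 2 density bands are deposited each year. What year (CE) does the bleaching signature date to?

1790 CE

Total density bands = 60 + 69 + 611 = 740.
740 − 267 = 473 density bands lie beyond the bleaching signature toward the growth surface.
Excluding 5 false density bands: 473 − 5 = 468.
468 density bands at 2 per year is 468 / 2 = 234 years.
The density band at the growth surface is 2024 CE, so the bleaching signature dates to 2024 − 234 = 1790 CE.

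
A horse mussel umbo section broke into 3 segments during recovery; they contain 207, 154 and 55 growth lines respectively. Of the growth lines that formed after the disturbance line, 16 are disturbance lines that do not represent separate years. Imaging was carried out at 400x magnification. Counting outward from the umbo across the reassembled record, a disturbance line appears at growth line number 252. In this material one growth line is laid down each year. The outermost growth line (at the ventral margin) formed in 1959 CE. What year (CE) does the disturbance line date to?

Total growth lines = 207 + 154 + 55 = 416.
The disturbance line sits at growth line 252 from the umbo, so 416 − 252 = 164 growth lines formed after it.
164 − 16 false = 148 true growth lines after the disturbance line.
Counting back 148 years from 1959 CE places the disturbance line in 1959 − 148 = 1811 CE.

1811 CE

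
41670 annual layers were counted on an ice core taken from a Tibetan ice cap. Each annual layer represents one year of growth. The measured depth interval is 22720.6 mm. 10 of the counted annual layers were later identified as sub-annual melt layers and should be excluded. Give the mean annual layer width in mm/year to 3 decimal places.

0.545 mm/year

True annual layer count = 41670 − 10 = 41660.
Extension rate ≈ 22720.6 / 41660 = 0.545 mm/year.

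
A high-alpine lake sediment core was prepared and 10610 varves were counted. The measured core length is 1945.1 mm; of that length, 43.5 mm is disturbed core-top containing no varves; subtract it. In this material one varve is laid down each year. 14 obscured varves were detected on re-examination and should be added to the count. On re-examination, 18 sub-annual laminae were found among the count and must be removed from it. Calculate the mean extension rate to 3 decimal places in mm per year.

Adjusted count: 10610 − 18 + 14 = 10606 varves.
The growth record spans 1945.1 − 43.5 = 1901.6 mm.
Extension rate ≈ 1901.6 / 10606 = 0.179 mm per year.

0.179 mm per year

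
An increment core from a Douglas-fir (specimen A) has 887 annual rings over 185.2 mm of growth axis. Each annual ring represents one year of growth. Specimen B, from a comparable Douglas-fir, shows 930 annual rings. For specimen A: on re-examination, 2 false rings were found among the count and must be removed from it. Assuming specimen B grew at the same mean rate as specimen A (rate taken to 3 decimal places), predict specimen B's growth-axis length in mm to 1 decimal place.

194.4 mm

Specimen A: adjusted count: 887 − 2 = 885 annual rings.
A: Mean rate = 185.2 mm / 885 years ≈ 0.209 mm/year.
Length of B = 0.209 × 930 = 194.4 mm.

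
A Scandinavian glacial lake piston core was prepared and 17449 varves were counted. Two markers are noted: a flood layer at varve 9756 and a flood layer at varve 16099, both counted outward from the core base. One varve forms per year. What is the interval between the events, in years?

6343 years

Separation: 16099 − 9756 = 6343 varves.
At one varve per year, 6343 years elapsed between them.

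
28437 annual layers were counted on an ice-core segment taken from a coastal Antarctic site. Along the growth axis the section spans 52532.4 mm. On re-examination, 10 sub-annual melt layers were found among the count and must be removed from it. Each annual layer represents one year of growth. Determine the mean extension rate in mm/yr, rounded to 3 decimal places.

1.848 mm/yr

After corrections the count is 28437 − 10 = 28427 annual layers.
Mean rate = 52532.4 mm / 28427 years ≈ 1.848 mm/yr.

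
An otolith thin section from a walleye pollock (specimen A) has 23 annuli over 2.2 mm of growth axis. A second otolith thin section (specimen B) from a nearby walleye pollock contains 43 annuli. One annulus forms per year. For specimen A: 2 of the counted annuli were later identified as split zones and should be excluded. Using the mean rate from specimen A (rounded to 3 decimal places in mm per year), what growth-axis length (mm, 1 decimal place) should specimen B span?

4.5 mm

Specimen A: adjusted count: 23 − 2 = 21 annuli.
A: 2.2 mm over 21 years gives 2.2 / 21 ≈ 0.105 mm/year.
For B, 0.105 mm/year × 43 years = 4.5 mm.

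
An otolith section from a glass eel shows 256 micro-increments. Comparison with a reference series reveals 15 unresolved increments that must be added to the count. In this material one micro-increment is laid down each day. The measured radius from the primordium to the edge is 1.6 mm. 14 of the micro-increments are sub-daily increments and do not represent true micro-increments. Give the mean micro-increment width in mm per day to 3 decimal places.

Adjusted count: 256 − 14 + 15 = 257 micro-increments.
Extension rate ≈ 1.6 / 257 = 0.006 mm per day.

0.006 mm per day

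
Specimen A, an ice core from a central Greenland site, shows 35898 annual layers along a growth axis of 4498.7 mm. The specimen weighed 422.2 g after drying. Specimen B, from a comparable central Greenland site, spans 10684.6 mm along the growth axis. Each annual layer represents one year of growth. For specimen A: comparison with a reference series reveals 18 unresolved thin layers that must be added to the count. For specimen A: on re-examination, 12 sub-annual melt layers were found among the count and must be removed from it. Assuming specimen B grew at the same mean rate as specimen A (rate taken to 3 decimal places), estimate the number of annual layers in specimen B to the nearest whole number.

Specimen A: correcting the raw count gives 35898 − 12 + 18 = 35904 true annual layers.
A: Extension rate ≈ 4498.7 / 35904 = 0.125 mm/yr.
For B, 10684.6 / 0.125 = 85476.80 years ≈ 85477 annual layers.

85477 annual layers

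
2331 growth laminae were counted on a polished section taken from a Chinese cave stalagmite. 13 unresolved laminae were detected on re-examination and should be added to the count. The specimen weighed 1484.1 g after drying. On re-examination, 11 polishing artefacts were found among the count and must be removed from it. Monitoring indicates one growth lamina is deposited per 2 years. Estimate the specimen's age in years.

Correcting the raw count gives 2331 − 11 + 13 = 2333 true growth laminae.
At 2 years per growth lamina, 2333 × 2 = 4666 years.

4666 years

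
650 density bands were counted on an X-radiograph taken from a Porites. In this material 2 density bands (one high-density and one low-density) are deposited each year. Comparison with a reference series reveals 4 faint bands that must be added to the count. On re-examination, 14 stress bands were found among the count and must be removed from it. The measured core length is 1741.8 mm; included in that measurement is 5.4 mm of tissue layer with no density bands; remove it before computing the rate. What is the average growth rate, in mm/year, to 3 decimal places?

Adjusted count: 650 − 14 + 4 = 640 density bands.
Dividing by 2 density bands per year: 640 / 2 = 320 years.
Net length = 1741.8 − 5.4 = 1736.4 mm.
Mean rate = 1736.4 mm / 320 years ≈ 5.426 mm/year.

5.426 mm/year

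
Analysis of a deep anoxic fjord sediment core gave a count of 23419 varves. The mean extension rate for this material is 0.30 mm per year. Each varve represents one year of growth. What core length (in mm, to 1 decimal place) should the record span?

7025.7 mm

The record spans 23419 years at 0.30 mm per year.
23419 years at 0.30 mm/year gives 0.30 × 23419 = 7025.7 mm.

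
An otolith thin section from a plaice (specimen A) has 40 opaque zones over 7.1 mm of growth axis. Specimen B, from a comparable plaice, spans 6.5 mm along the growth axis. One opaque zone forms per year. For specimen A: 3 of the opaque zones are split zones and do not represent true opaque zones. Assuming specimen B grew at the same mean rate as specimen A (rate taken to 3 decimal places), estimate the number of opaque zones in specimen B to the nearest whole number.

Specimen A: after corrections the count is 40 − 3 = 37 opaque zones.
A: Extension rate ≈ 7.1 / 37 = 0.192 mm/year.
For B, 6.5 / 0.192 = 33.85 years ≈ 34 opaque zones.

34 opaque zones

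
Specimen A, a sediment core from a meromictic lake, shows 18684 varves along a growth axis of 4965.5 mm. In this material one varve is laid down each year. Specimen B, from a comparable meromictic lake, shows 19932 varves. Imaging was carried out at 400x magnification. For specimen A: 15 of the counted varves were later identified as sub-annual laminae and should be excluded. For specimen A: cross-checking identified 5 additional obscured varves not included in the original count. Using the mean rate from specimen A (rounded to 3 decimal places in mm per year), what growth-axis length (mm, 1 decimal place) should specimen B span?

5301.9 mm

Specimen A: correcting the raw count gives 18684 − 15 + 5 = 18674 true varves.
A: 4965.5 mm over 18674 years gives 4965.5 / 18674 ≈ 0.266 mm/yr.
Length of B = 0.266 × 19932 = 5301.9 mm.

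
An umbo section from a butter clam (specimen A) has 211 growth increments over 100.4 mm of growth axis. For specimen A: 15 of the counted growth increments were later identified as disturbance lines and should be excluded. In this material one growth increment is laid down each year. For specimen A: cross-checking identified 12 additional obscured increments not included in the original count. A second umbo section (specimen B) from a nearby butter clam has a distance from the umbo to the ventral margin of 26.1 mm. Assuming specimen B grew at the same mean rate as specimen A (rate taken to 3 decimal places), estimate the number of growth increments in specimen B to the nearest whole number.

54 growth increments

Specimen A: after corrections the count is 211 − 15 + 12 = 208 growth increments.
A: Mean rate = 100.4 mm / 208 years ≈ 0.483 mm/year.
B spans 26.1 / 0.483 = 54.04 years ≈ 54 growth increments.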